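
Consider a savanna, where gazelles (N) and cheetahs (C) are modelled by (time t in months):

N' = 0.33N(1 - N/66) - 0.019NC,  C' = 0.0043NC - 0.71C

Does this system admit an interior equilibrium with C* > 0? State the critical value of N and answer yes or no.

The predator equation gives dC/dt > 0 only when N > 0.71/0.0043 = 165.
Without the predator, N → K = 66. Since 66 < 165, the predator cannot invade.

Threshold N = 165; K < 165, so no, the predator goes extinct.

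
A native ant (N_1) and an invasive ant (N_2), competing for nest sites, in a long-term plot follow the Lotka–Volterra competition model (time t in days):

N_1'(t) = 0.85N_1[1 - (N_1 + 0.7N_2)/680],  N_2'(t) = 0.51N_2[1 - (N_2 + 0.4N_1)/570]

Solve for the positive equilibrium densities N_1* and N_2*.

Setting both brackets to zero gives the nullclines N_1 + 0.7N_2 = 680 and 0.4N_1 + N_2 = 570.
Substituting N_2 = 570 - 0.4N_1 into the first: N_1(1 - 0.7·0.4) = 680 - 0.7·570.
So N_1* = 281/0.72 = 390, and then N_2* = 570 - 0.4·390 = 414.

N_1* ≈ 390, N_2* ≈ 414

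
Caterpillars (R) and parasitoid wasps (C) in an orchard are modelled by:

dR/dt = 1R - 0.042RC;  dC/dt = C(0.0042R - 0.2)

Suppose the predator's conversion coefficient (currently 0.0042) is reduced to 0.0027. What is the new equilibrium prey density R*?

At the interior fixed point, setting dC/dt = 0 with C > 0 fixes R* = (predator death rate)/(RC coefficient) — independent of the other coefficients.
With the change, R* = 0.2/0.0027 = 74.1; it rises from 47.6.

R* ≈ 74.1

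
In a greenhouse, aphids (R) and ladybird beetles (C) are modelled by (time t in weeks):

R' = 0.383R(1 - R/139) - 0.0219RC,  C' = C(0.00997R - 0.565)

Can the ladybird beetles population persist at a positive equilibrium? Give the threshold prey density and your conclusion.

Threshold R = 56.7; K > 56.7, so yes, the predator persists.

The predator equation gives dC/dt > 0 only when R > 0.565/0.00997 = 56.7.
Without the predator, R → K = 139. Since 139 > 56.7, the predator can invade and persist.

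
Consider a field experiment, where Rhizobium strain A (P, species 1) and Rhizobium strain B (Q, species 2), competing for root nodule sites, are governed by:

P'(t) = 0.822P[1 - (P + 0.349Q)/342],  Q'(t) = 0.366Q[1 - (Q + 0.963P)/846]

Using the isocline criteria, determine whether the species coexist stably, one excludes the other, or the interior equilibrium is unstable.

stable coexistence

Compare the nullcline intercepts: K1/α12 = 342/0.349 = 980 > K2 = 846; K2/α21 = 846/0.963 = 879 > K1 = 342.
Since both inequalities hold, each species can invade when rare, so the interior equilibrium is stable.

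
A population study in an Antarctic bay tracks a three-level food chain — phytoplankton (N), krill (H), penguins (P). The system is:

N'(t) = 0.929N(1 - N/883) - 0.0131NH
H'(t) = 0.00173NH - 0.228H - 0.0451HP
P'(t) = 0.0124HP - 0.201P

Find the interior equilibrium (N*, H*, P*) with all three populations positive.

N* ≈ 681, H* ≈ 16.2, P* ≈ 21.1

From dP/dt = 0: 0.0124H* = 0.201, so H* = 16.2.
From dN/dt = 0: 0.929(1 - N*/883) = 0.0131·16.2, giving N* = 883·(1 - 0.229) = 681.
From dH/dt = 0: 0.00173·681 - 0.228 = 0.0451P*, so P* = 0.95/0.0451 = 21.1.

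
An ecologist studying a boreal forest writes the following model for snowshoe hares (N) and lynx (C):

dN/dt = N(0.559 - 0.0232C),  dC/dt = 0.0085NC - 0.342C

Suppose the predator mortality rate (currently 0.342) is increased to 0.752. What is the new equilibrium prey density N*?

N* ≈ 88.5

At the interior fixed point, setting dC/dt = 0 with C > 0 fixes N* = (predator death rate)/(NC coefficient) — independent of the other coefficients.
With the change, N* = 0.752/0.0085 = 88.5; it rises from 40.2.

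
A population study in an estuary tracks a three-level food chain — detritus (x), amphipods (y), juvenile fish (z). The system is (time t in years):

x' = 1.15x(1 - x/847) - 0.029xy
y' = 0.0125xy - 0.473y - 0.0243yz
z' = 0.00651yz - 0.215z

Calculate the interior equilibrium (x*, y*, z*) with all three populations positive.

From dz/dt = 0: 0.00651y* = 0.215, so y* = 33.
From dx/dt = 0: 1.15(1 - x*/847) = 0.029·33, giving x* = 847·(1 - 0.833) = 142.
From dy/dt = 0: 0.0125·142 - 0.473 = 0.0243z*, so z* = 1.3/0.0243 = 53.4.

x* ≈ 142, y* ≈ 33, z* ≈ 53.4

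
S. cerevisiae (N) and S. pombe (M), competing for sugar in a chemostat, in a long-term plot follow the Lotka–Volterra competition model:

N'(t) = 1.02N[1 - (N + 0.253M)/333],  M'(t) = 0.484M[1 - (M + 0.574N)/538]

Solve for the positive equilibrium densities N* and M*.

N* ≈ 230, M* ≈ 406

Setting both brackets to zero gives the nullclines N + 0.253M = 333 and 0.574N + M = 538.
Substituting M = 538 - 0.574N into the first: N(1 - 0.253·0.574) = 333 - 0.253·538.
So N* = 197/0.855 = 230, and then M* = 538 - 0.574·230 = 406.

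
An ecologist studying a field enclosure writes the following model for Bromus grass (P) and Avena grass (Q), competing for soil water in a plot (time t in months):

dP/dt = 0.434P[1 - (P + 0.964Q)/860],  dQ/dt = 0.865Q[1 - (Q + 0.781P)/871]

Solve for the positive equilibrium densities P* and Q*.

P* ≈ 82.4, Q* ≈ 807

Setting both brackets to zero gives the nullclines P + 0.964Q = 860 and 0.781P + Q = 871.
Substituting Q = 871 - 0.781P into the first: P(1 - 0.964·0.781) = 860 - 0.964·871.
So P* = 20.4/0.247 = 82.4, and then Q* = 871 - 0.781·82.4 = 807.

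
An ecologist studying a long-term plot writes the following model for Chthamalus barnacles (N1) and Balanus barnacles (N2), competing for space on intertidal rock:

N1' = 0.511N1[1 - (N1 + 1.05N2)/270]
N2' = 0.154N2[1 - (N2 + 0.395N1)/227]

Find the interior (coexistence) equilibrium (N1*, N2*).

Setting both brackets to zero gives the nullclines N1 + 1.05N2 = 270 and 0.395N1 + N2 = 227.
Substituting N2 = 227 - 0.395N1 into the first: N1(1 - 1.05·0.395) = 270 - 1.05·227.
So N1* = 31.6/0.585 = 54.1, and then N2* = 227 - 0.395·54.1 = 206.

N1* ≈ 54.1, N2* ≈ 206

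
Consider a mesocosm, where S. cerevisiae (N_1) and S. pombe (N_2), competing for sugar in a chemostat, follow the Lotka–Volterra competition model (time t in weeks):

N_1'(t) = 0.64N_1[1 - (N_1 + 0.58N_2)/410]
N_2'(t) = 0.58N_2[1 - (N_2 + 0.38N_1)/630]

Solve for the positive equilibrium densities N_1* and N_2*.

N_1* ≈ 57.2, N_2* ≈ 608

Setting both brackets to zero gives the nullclines N_1 + 0.58N_2 = 410 and 0.38N_1 + N_2 = 630.
Substituting N_2 = 630 - 0.38N_1 into the first: N_1(1 - 0.58·0.38) = 410 - 0.58·630.
So N_1* = 44.6/0.78 = 57.2, and then N_2* = 630 - 0.38·57.2 = 608.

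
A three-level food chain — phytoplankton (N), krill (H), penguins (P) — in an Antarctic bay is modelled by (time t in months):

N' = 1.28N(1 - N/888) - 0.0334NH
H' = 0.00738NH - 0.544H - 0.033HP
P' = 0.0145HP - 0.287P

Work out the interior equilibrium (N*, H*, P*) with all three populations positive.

N* ≈ 429, H* ≈ 19.8, P* ≈ 79.5

From dP/dt = 0: 0.0145H* = 0.287, so H* = 19.8.
From dN/dt = 0: 1.28(1 - N*/888) = 0.0334·19.8, giving N* = 888·(1 - 0.516) = 429.
From dH/dt = 0: 0.00738·429 - 0.544 = 0.033P*, so P* = 2.62/0.033 = 79.5.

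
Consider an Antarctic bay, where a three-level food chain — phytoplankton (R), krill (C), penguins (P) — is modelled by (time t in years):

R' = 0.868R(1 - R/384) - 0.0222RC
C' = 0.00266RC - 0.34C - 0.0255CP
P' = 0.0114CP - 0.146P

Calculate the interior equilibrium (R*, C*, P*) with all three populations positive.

From dP/dt = 0: 0.0114C* = 0.146, so C* = 12.8.
From dR/dt = 0: 0.868(1 - R*/384) = 0.0222·12.8, giving R* = 384·(1 - 0.328) = 258.
From dC/dt = 0: 0.00266·258 - 0.34 = 0.0255P*, so P* = 0.347/0.0255 = 13.6.

R* ≈ 258, C* ≈ 12.8, P* ≈ 13.6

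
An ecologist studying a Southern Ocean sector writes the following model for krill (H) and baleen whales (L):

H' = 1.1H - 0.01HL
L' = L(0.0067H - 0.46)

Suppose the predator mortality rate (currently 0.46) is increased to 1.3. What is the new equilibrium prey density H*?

At the interior fixed point, setting dL/dt = 0 with L > 0 fixes H* = (predator death rate)/(HL coefficient) — independent of the other coefficients.
With the change, H* = 1.3/0.0067 = 194; it rises from 68.7.

H* ≈ 194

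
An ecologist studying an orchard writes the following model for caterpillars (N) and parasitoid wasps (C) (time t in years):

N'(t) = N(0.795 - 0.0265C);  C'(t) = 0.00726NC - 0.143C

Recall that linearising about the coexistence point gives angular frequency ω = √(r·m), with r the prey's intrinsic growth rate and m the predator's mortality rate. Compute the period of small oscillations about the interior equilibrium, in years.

Here r = 0.795 and m = 0.143, so r·m = 0.114.
ω = √0.114 = 0.337 per year, hence T = 2π/ω ≈ 18.6 years.

T ≈ 18.6 years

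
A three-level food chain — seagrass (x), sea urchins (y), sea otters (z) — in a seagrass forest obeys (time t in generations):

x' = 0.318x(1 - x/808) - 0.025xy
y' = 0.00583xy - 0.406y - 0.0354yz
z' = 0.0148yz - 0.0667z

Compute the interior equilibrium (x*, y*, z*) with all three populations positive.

x* ≈ 522, y* ≈ 4.51, z* ≈ 74.5

From dz/dt = 0: 0.0148y* = 0.0667, so y* = 4.51.
From dx/dt = 0: 0.318(1 - x*/808) = 0.025·4.51, giving x* = 808·(1 - 0.354) = 522.
From dy/dt = 0: 0.00583·522 - 0.406 = 0.0354z*, so z* = 2.64/0.0354 = 74.5.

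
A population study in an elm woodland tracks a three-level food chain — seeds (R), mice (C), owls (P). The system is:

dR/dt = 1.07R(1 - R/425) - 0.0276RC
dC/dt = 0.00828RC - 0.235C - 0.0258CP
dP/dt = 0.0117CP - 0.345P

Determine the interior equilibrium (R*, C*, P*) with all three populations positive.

From dP/dt = 0: 0.0117C* = 0.345, so C* = 29.5.
From dR/dt = 0: 1.07(1 - R*/425) = 0.0276·29.5, giving R* = 425·(1 - 0.761) = 102.
From dC/dt = 0: 0.00828·102 - 0.235 = 0.0258P*, so P* = 0.607/0.0258 = 23.5.

R* ≈ 102, C* ≈ 29.5, P* ≈ 23.5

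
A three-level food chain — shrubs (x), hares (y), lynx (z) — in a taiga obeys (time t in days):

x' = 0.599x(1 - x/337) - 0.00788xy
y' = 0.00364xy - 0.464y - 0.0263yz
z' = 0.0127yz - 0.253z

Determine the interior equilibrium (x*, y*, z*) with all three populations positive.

From dz/dt = 0: 0.0127y* = 0.253, so y* = 19.9.
From dx/dt = 0: 0.599(1 - x*/337) = 0.00788·19.9, giving x* = 337·(1 - 0.262) = 249.
From dy/dt = 0: 0.00364·249 - 0.464 = 0.0263z*, so z* = 0.441/0.0263 = 16.8.

x* ≈ 249, y* ≈ 19.9, z* ≈ 16.8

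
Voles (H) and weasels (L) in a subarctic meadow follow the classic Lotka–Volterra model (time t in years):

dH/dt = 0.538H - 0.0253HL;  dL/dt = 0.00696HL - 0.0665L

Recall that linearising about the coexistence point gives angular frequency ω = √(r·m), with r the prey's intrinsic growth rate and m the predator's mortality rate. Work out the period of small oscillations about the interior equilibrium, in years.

Here r = 0.538 and m = 0.0665, so r·m = 0.0358.
ω = √0.0358 = 0.189 per year, hence T = 2π/ω ≈ 33.2 years.

T ≈ 33.2 years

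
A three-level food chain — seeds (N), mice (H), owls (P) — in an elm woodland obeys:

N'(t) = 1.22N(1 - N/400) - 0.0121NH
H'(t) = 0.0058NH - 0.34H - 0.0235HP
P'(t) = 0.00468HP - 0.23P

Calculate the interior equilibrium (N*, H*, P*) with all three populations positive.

From dP/dt = 0: 0.00468H* = 0.23, so H* = 49.1.
From dN/dt = 0: 1.22(1 - N*/400) = 0.0121·49.1, giving N* = 400·(1 - 0.487) = 205.
From dH/dt = 0: 0.0058·205 - 0.34 = 0.0235P*, so P* = 0.849/0.0235 = 36.1.

N* ≈ 205, H* ≈ 49.1, P* ≈ 36.1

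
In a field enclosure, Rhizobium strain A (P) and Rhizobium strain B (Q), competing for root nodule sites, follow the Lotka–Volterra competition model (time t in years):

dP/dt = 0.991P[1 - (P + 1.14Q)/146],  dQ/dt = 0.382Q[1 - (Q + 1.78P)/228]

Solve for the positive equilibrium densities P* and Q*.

Setting both brackets to zero gives the nullclines P + 1.14Q = 146 and 1.78P + Q = 228.
Substituting Q = 228 - 1.78P into the first: P(1 - 1.14·1.78) = 146 - 1.14·228.
So P* = -114/-1.03 = 111, and then Q* = 228 - 1.78·111 = 31.

P* ≈ 111, Q* ≈ 31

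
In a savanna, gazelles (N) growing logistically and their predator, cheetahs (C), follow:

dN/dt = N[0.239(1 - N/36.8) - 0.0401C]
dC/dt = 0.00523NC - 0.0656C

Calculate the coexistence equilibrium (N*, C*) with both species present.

From dC/dt = 0 with C > 0: 0.00523N* = 0.0656, so N* = 12.5.
Substitute into dN/dt = 0: 0.239(1 - 12.5/36.8) = 0.0401C*.
The bracket is 0.659, giving C* = 0.158/0.0401 = 3.93.

N* ≈ 12.5, C* ≈ 3.93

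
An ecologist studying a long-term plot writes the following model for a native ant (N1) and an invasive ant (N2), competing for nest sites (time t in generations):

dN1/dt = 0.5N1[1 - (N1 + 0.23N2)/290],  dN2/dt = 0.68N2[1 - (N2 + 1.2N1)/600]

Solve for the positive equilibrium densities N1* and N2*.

N1* ≈ 210, N2* ≈ 348

Setting both brackets to zero gives the nullclines N1 + 0.23N2 = 290 and 1.2N1 + N2 = 600.
Substituting N2 = 600 - 1.2N1 into the first: N1(1 - 0.23·1.2) = 290 - 0.23·600.
So N1* = 152/0.724 = 210, and then N2* = 600 - 1.2·210 = 348.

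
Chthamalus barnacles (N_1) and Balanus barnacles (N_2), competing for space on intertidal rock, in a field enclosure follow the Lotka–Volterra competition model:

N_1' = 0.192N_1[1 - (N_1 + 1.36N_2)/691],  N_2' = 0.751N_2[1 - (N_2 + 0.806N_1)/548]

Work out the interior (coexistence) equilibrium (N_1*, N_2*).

N_1* ≈ 564, N_2* ≈ 93

Setting both brackets to zero gives the nullclines N_1 + 1.36N_2 = 691 and 0.806N_1 + N_2 = 548.
Substituting N_2 = 548 - 0.806N_1 into the first: N_1(1 - 1.36·0.806) = 691 - 1.36·548.
So N_1* = -54.3/-0.0962 = 564, and then N_2* = 548 - 0.806·564 = 93.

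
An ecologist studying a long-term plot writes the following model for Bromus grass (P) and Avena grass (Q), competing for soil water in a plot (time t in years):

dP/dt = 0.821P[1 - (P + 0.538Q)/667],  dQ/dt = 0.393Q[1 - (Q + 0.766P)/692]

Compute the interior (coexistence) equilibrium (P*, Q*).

P* ≈ 501, Q* ≈ 308

Setting both brackets to zero gives the nullclines P + 0.538Q = 667 and 0.766P + Q = 692.
Substituting Q = 692 - 0.766P into the first: P(1 - 0.538·0.766) = 667 - 0.538·692.
So P* = 295/0.588 = 501, and then Q* = 692 - 0.766·501 = 308.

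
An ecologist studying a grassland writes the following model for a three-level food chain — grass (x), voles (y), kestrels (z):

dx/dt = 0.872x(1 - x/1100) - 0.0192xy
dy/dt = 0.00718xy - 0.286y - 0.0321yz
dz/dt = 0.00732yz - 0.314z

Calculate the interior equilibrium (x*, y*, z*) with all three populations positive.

From dz/dt = 0: 0.00732y* = 0.314, so y* = 42.9.
From dx/dt = 0: 0.872(1 - x*/1100) = 0.0192·42.9, giving x* = 1100·(1 - 0.945) = 61.
From dy/dt = 0: 0.00718·61 - 0.286 = 0.0321z*, so z* = 0.152/0.0321 = 4.75.

x* ≈ 61, y* ≈ 42.9, z* ≈ 4.75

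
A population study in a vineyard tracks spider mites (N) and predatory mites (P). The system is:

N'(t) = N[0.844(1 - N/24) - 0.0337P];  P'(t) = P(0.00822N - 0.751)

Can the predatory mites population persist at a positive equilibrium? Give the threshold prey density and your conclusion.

Threshold N = 91.4; K < 91.4, so no, the predator goes extinct.

The predator equation gives dP/dt > 0 only when N > 0.751/0.00822 = 91.4.
Without the predator, N → K = 24. Since 24 < 91.4, the predator cannot invade.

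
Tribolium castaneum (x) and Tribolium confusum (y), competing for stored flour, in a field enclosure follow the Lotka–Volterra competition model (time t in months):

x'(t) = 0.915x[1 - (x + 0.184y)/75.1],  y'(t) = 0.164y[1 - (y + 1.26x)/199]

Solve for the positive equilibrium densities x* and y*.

x* ≈ 50.1, y* ≈ 136

Setting both brackets to zero gives the nullclines x + 0.184y = 75.1 and 1.26x + y = 199.
Substituting y = 199 - 1.26x into the first: x(1 - 0.184·1.26) = 75.1 - 0.184·199.
So x* = 38.5/0.768 = 50.1, and then y* = 199 - 1.26·50.1 = 136.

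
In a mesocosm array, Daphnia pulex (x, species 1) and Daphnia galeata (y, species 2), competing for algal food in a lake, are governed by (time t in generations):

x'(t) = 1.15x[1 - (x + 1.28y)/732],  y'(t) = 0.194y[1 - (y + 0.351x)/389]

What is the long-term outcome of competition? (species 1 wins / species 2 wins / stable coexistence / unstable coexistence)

Compare the nullcline intercepts: K1/α12 = 732/1.28 = 572 > K2 = 389; K2/α21 = 389/0.351 = 1110 > K1 = 732.
Since both inequalities hold, each species can invade when rare, so the interior equilibrium is stable.

stable coexistence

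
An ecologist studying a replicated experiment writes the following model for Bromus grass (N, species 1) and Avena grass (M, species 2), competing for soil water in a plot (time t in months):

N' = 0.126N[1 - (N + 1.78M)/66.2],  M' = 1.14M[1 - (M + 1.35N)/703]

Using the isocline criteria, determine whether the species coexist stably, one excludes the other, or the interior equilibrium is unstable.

Compare the nullcline intercepts: K1/α12 = 66.2/1.78 = 37.2 < K2 = 703; K2/α21 = 703/1.35 = 521 > K1 = 66.2.
Since the inequalities point opposite ways, species 2 can invade but species 1 cannot.

species 2 excludes species 1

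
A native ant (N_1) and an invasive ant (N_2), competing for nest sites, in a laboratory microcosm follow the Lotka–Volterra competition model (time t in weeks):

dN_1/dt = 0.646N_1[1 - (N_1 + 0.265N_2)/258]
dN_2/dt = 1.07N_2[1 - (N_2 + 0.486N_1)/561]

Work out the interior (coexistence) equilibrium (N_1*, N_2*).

N_1* ≈ 125, N_2* ≈ 500

Setting both brackets to zero gives the nullclines N_1 + 0.265N_2 = 258 and 0.486N_1 + N_2 = 561.
Substituting N_2 = 561 - 0.486N_1 into the first: N_1(1 - 0.265·0.486) = 258 - 0.265·561.
So N_1* = 109/0.871 = 125, and then N_2* = 561 - 0.486·125 = 500.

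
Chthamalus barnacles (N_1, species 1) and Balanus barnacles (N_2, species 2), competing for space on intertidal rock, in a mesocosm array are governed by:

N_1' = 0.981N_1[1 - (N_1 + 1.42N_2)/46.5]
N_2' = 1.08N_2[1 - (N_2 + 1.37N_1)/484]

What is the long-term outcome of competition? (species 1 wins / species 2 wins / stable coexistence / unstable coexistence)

species 2 excludes species 1

Compare the nullcline intercepts: K1/α12 = 46.5/1.42 = 32.7 < K2 = 484; K2/α21 = 484/1.37 = 353 > K1 = 46.5.
Since the inequalities point opposite ways, species 2 can invade but species 1 cannot.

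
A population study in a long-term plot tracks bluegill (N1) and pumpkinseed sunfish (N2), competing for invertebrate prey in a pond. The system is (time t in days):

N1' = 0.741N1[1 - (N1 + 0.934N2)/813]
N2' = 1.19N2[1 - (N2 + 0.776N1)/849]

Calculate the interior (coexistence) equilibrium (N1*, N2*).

N1* ≈ 72.8, N2* ≈ 793

Setting both brackets to zero gives the nullclines N1 + 0.934N2 = 813 and 0.776N1 + N2 = 849.
Substituting N2 = 849 - 0.776N1 into the first: N1(1 - 0.934·0.776) = 813 - 0.934·849.
So N1* = 20/0.275 = 72.8, and then N2* = 849 - 0.776·72.8 = 793.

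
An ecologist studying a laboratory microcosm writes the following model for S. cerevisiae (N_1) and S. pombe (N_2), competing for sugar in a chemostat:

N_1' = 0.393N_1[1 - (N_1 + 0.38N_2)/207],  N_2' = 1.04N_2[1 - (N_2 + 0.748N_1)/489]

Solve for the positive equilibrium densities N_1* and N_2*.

Setting both brackets to zero gives the nullclines N_1 + 0.38N_2 = 207 and 0.748N_1 + N_2 = 489.
Substituting N_2 = 489 - 0.748N_1 into the first: N_1(1 - 0.38·0.748) = 207 - 0.38·489.
So N_1* = 21.2/0.716 = 29.6, and then N_2* = 489 - 0.748·29.6 = 467.

N_1* ≈ 29.6, N_2* ≈ 467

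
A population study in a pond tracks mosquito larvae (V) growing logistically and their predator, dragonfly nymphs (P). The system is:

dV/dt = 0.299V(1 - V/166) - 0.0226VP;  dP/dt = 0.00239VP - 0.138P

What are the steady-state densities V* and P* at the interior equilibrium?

V* ≈ 57.7, P* ≈ 8.63

From dP/dt = 0 with P > 0: 0.00239V* = 0.138, so V* = 57.7.
Substitute into dV/dt = 0: 0.299(1 - 57.7/166) = 0.0226P*.
The bracket is 0.652, giving P* = 0.195/0.0226 = 8.63.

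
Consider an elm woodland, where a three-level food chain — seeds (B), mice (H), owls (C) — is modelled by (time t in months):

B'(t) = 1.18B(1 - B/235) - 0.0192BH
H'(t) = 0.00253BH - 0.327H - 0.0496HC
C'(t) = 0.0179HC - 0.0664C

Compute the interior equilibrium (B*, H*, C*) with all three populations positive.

B* ≈ 221, H* ≈ 3.71, C* ≈ 4.67

From dC/dt = 0: 0.0179H* = 0.0664, so H* = 3.71.
From dB/dt = 0: 1.18(1 - B*/235) = 0.0192·3.71, giving B* = 235·(1 - 0.0604) = 221.
From dH/dt = 0: 0.00253·221 - 0.327 = 0.0496C*, so C* = 0.232/0.0496 = 4.67.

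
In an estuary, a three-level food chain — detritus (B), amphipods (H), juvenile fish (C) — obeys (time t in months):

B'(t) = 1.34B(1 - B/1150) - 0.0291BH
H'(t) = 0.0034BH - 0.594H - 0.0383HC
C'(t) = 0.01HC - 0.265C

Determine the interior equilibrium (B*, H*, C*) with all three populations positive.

From dC/dt = 0: 0.01H* = 0.265, so H* = 26.5.
From dB/dt = 0: 1.34(1 - B*/1150) = 0.0291·26.5, giving B* = 1150·(1 - 0.575) = 488.
From dH/dt = 0: 0.0034·488 - 0.594 = 0.0383C*, so C* = 1.07/0.0383 = 27.8.

B* ≈ 488, H* ≈ 26.5, C* ≈ 27.8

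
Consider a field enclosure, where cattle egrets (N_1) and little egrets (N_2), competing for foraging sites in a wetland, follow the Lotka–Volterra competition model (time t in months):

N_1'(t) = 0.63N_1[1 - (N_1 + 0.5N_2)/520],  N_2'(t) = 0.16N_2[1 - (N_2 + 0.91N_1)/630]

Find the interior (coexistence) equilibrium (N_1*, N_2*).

N_1* ≈ 376, N_2* ≈ 288

Setting both brackets to zero gives the nullclines N_1 + 0.5N_2 = 520 and 0.91N_1 + N_2 = 630.
Substituting N_2 = 630 - 0.91N_1 into the first: N_1(1 - 0.5·0.91) = 520 - 0.5·630.
So N_1* = 205/0.545 = 376, and then N_2* = 630 - 0.91·376 = 288.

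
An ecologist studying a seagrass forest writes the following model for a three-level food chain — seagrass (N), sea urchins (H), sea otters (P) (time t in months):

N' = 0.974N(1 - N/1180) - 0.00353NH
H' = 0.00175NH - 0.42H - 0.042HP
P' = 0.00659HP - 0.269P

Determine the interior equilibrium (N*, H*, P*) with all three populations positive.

N* ≈ 1010, H* ≈ 40.8, P* ≈ 31.9

From dP/dt = 0: 0.00659H* = 0.269, so H* = 40.8.
From dN/dt = 0: 0.974(1 - N*/1180) = 0.00353·40.8, giving N* = 1180·(1 - 0.148) = 1010.
From dH/dt = 0: 0.00175·1010 - 0.42 = 0.042P*, so P* = 1.34/0.042 = 31.9.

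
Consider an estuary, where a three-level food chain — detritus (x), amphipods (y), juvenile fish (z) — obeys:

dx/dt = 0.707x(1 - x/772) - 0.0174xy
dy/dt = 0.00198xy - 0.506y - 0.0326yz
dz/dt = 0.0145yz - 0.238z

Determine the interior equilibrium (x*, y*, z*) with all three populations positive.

From dz/dt = 0: 0.0145y* = 0.238, so y* = 16.4.
From dx/dt = 0: 0.707(1 - x*/772) = 0.0174·16.4, giving x* = 772·(1 - 0.404) = 460.
From dy/dt = 0: 0.00198·460 - 0.506 = 0.0326z*, so z* = 0.405/0.0326 = 12.4.

x* ≈ 460, y* ≈ 16.4, z* ≈ 12.4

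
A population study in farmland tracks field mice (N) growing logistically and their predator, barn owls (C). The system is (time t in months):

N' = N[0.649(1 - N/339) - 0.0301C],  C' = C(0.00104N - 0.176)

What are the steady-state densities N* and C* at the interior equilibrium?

From dC/dt = 0 with C > 0: 0.00104N* = 0.176, so N* = 169.
Substitute into dN/dt = 0: 0.649(1 - 169/339) = 0.0301C*.
The bracket is 0.501, giving C* = 0.325/0.0301 = 10.8.

N* ≈ 169, C* ≈ 10.8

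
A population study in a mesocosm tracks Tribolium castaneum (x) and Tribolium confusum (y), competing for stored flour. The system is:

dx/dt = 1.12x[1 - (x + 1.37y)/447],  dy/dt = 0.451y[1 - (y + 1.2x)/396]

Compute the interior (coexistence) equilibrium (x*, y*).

x* ≈ 148, y* ≈ 218

Setting both brackets to zero gives the nullclines x + 1.37y = 447 and 1.2x + y = 396.
Substituting y = 396 - 1.2x into the first: x(1 - 1.37·1.2) = 447 - 1.37·396.
So x* = -95.5/-0.644 = 148, and then y* = 396 - 1.2·148 = 218.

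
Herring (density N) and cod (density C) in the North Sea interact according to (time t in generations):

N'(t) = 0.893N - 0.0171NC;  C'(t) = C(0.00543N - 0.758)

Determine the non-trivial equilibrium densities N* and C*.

Set dC/dt = 0 with C > 0: 0.00543N - 0.758 = 0, so N* = 0.758/0.00543 = 140.
Set dN/dt = 0 with N > 0: 0.893 - 0.0171C = 0, so C* = 0.893/0.0171 = 52.2.

N* ≈ 140, C* ≈ 52.2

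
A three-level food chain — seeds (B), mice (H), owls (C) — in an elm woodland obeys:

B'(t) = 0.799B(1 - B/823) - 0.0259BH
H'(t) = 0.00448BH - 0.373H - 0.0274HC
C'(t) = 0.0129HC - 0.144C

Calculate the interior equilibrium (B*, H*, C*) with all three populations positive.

From dC/dt = 0: 0.0129H* = 0.144, so H* = 11.2.
From dB/dt = 0: 0.799(1 - B*/823) = 0.0259·11.2, giving B* = 823·(1 - 0.362) = 525.
From dH/dt = 0: 0.00448·525 - 0.373 = 0.0274C*, so C* = 1.98/0.0274 = 72.3.

B* ≈ 525, H* ≈ 11.2, C* ≈ 72.3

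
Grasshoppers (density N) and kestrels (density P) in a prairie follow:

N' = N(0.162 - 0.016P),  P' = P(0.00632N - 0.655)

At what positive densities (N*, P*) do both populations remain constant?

N* ≈ 104, P* ≈ 10.1

Set dP/dt = 0 with P > 0: 0.00632N - 0.655 = 0, so N* = 0.655/0.00632 = 104.
Set dN/dt = 0 with N > 0: 0.162 - 0.016P = 0, so P* = 0.162/0.016 = 10.1.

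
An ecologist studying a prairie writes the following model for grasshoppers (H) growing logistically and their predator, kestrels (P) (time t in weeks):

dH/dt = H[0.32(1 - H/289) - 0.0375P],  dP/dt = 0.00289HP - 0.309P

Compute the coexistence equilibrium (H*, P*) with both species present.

H* ≈ 107, P* ≈ 5.38

From dP/dt = 0 with P > 0: 0.00289H* = 0.309, so H* = 107.
Substitute into dH/dt = 0: 0.32(1 - 107/289) = 0.0375P*.
The bracket is 0.63, giving P* = 0.202/0.0375 = 5.38.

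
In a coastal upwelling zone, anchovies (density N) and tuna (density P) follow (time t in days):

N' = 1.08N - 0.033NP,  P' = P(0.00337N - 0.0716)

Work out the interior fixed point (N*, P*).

N* ≈ 21.2, P* ≈ 32.7

Set dP/dt = 0 with P > 0: 0.00337N - 0.0716 = 0, so N* = 0.0716/0.00337 = 21.2.
Set dN/dt = 0 with N > 0: 1.08 - 0.033P = 0, so P* = 1.08/0.033 = 32.7.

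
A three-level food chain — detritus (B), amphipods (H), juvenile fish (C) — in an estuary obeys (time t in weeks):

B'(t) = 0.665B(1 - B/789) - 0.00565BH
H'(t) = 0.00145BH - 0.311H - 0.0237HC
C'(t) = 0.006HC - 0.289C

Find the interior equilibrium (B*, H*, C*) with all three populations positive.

From dC/dt = 0: 0.006H* = 0.289, so H* = 48.2.
From dB/dt = 0: 0.665(1 - B*/789) = 0.00565·48.2, giving B* = 789·(1 - 0.409) = 466.
From dH/dt = 0: 0.00145·466 - 0.311 = 0.0237C*, so C* = 0.365/0.0237 = 15.4.

B* ≈ 466, H* ≈ 48.2, C* ≈ 15.4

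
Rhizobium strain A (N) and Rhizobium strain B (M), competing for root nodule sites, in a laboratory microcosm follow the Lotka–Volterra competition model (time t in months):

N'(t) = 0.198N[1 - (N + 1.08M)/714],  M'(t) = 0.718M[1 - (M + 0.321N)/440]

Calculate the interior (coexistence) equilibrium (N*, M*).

N* ≈ 366, M* ≈ 323

Setting both brackets to zero gives the nullclines N + 1.08M = 714 and 0.321N + M = 440.
Substituting M = 440 - 0.321N into the first: N(1 - 1.08·0.321) = 714 - 1.08·440.
So N* = 239/0.653 = 366, and then M* = 440 - 0.321·366 = 323.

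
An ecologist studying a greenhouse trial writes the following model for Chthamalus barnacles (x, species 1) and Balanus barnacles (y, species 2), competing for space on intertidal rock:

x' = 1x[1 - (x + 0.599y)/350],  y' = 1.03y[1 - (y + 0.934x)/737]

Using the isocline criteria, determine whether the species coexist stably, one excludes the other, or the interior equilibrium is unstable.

Compare the nullcline intercepts: K1/α12 = 350/0.599 = 584 < K2 = 737; K2/α21 = 737/0.934 = 789 > K1 = 350.
Since the inequalities point opposite ways, species 2 can invade but species 1 cannot.

species 2 excludes species 1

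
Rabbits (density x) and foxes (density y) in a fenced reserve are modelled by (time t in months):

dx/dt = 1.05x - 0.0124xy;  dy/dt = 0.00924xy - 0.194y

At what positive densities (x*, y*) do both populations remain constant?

x* ≈ 21, y* ≈ 84.7

Set dy/dt = 0 with y > 0: 0.00924x - 0.194 = 0, so x* = 0.194/0.00924 = 21.
Set dx/dt = 0 with x > 0: 1.05 - 0.0124y = 0, so y* = 1.05/0.0124 = 84.7.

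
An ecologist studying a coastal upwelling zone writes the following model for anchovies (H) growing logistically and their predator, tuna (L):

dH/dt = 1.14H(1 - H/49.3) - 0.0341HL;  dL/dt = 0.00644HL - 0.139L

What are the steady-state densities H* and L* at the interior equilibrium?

From dL/dt = 0 with L > 0: 0.00644H* = 0.139, so H* = 21.6.
Substitute into dH/dt = 0: 1.14(1 - 21.6/49.3) = 0.0341L*.
The bracket is 0.562, giving L* = 0.641/0.0341 = 18.8.

H* ≈ 21.6, L* ≈ 18.8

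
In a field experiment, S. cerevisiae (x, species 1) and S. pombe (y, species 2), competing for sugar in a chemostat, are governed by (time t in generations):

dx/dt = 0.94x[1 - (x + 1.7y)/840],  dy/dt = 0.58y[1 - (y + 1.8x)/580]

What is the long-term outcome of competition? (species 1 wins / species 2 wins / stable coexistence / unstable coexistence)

unstable coexistence (outcome depends on initial conditions)

Compare the nullcline intercepts: K1/α12 = 840/1.7 = 494 < K2 = 580; K2/α21 = 580/1.8 = 322 < K1 = 840.
Since both are reversed, neither can invade when rare; the interior point is a saddle.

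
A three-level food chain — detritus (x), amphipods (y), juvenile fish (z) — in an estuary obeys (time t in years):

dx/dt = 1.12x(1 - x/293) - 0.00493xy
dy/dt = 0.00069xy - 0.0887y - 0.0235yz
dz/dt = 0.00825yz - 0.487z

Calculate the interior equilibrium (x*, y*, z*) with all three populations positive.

x* ≈ 217, y* ≈ 59, z* ≈ 2.59

From dz/dt = 0: 0.00825y* = 0.487, so y* = 59.
From dx/dt = 0: 1.12(1 - x*/293) = 0.00493·59, giving x* = 293·(1 - 0.26) = 217.
From dy/dt = 0: 0.00069·217 - 0.0887 = 0.0235z*, so z* = 0.0609/0.0235 = 2.59.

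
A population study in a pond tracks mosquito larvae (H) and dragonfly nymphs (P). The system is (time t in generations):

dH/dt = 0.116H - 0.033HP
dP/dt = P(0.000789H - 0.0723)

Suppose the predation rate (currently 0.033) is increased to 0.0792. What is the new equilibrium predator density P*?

At the interior fixed point, setting dH/dt = 0 with H > 0 fixes P* = (prey growth rate)/(HP coefficient) — independent of the other coefficients.
With the change, P* = 0.116/0.0792 = 1.46; it falls from 3.52.

P* ≈ 1.46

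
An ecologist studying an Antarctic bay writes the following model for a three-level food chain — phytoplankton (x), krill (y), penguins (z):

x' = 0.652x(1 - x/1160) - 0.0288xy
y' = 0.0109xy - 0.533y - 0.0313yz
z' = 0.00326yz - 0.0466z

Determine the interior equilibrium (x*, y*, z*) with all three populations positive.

x* ≈ 428, y* ≈ 14.3, z* ≈ 132

From dz/dt = 0: 0.00326y* = 0.0466, so y* = 14.3.
From dx/dt = 0: 0.652(1 - x*/1160) = 0.0288·14.3, giving x* = 1160·(1 - 0.631) = 428.
From dy/dt = 0: 0.0109·428 - 0.533 = 0.0313z*, so z* = 4.13/0.0313 = 132.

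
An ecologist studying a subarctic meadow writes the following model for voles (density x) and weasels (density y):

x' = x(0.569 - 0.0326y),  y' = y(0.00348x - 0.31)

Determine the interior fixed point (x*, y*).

x* ≈ 89.1, y* ≈ 17.5

Set dy/dt = 0 with y > 0: 0.00348x - 0.31 = 0, so x* = 0.31/0.00348 = 89.1.
Set dx/dt = 0 with x > 0: 0.569 - 0.0326y = 0, so y* = 0.569/0.0326 = 17.5.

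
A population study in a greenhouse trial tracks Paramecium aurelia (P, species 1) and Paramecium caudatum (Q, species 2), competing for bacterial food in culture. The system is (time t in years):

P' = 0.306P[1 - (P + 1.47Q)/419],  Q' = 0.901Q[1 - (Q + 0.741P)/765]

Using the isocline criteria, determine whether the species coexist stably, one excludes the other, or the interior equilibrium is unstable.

Compare the nullcline intercepts: K1/α12 = 419/1.47 = 285 < K2 = 765; K2/α21 = 765/0.741 = 1030 > K1 = 419.
Since the inequalities point opposite ways, species 2 can invade but species 1 cannot.

species 2 excludes species 1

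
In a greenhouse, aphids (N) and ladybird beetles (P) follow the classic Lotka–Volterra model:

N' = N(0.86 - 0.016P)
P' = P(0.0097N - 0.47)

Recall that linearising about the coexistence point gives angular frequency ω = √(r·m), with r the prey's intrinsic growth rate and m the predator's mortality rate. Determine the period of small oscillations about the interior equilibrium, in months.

T ≈ 9.88 months

Here r = 0.86 and m = 0.47, so r·m = 0.404.
ω = √0.404 = 0.636 per month, hence T = 2π/ω ≈ 9.88 months.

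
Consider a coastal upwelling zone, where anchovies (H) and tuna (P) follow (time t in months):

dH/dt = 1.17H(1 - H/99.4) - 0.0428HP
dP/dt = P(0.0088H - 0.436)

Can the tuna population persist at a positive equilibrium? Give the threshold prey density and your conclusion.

Threshold H = 49.5; K > 49.5, so yes, the predator persists.

The predator equation gives dP/dt > 0 only when H > 0.436/0.0088 = 49.5.
Without the predator, H → K = 99.4. Since 99.4 > 49.5, the predator can invade and persist.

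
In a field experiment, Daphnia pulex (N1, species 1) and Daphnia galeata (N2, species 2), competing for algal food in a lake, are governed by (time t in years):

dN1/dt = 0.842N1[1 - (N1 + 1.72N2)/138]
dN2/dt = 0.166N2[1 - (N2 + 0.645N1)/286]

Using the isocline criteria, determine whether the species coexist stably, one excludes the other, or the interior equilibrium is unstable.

Compare the nullcline intercepts: K1/α12 = 138/1.72 = 80.2 < K2 = 286; K2/α21 = 286/0.645 = 443 > K1 = 138.
Since the inequalities point opposite ways, species 2 can invade but species 1 cannot.

species 2 excludes species 1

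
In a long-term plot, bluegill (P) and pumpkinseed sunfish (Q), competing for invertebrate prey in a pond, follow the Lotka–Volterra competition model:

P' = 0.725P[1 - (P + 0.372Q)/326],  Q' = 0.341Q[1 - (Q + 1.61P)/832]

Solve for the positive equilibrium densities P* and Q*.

P* ≈ 41.1, Q* ≈ 766

Setting both brackets to zero gives the nullclines P + 0.372Q = 326 and 1.61P + Q = 832.
Substituting Q = 832 - 1.61P into the first: P(1 - 0.372·1.61) = 326 - 0.372·832.
So P* = 16.5/0.401 = 41.1, and then Q* = 832 - 1.61·41.1 = 766.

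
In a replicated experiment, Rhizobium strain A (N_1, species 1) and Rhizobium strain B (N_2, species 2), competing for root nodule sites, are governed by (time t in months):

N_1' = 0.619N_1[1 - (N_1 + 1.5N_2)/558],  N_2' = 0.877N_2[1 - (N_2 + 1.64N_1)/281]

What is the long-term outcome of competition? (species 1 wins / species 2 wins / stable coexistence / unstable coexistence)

Compare the nullcline intercepts: K1/α12 = 558/1.5 = 372 > K2 = 281; K2/α21 = 281/1.64 = 171 < K1 = 558.
Since the inequalities point opposite ways, species 1 can invade but species 2 cannot.

species 1 excludes species 2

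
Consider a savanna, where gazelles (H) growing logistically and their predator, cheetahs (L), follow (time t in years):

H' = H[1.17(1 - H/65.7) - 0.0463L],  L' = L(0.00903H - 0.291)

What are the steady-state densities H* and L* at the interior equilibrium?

From dL/dt = 0 with L > 0: 0.00903H* = 0.291, so H* = 32.2.
Substitute into dH/dt = 0: 1.17(1 - 32.2/65.7) = 0.0463L*.
The bracket is 0.509, giving L* = 0.596/0.0463 = 12.9.

H* ≈ 32.2, L* ≈ 12.9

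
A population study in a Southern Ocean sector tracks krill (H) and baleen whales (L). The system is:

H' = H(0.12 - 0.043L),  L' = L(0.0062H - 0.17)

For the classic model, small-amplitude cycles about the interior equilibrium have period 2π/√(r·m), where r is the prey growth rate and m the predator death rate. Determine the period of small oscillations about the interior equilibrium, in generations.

T ≈ 44 generations

Here r = 0.12 and m = 0.17, so r·m = 0.0204.
ω = √0.0204 = 0.143 per generation, hence T = 2π/ω ≈ 44 generations.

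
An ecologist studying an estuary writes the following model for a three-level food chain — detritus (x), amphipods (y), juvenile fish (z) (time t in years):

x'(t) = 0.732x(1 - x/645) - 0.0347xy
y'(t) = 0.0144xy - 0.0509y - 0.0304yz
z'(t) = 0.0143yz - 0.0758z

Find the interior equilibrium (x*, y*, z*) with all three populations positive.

From dz/dt = 0: 0.0143y* = 0.0758, so y* = 5.3.
From dx/dt = 0: 0.732(1 - x*/645) = 0.0347·5.3, giving x* = 645·(1 - 0.251) = 483.
From dy/dt = 0: 0.0144·483 - 0.0509 = 0.0304z*, so z* = 6.9/0.0304 = 227.

x* ≈ 483, y* ≈ 5.3, z* ≈ 227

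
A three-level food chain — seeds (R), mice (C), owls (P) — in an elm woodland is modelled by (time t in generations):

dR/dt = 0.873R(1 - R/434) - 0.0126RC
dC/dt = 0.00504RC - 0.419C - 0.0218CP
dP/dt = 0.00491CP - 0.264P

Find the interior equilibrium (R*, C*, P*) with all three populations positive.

R* ≈ 97.2, C* ≈ 53.8, P* ≈ 3.25

From dP/dt = 0: 0.00491C* = 0.264, so C* = 53.8.
From dR/dt = 0: 0.873(1 - R*/434) = 0.0126·53.8, giving R* = 434·(1 - 0.776) = 97.2.
From dC/dt = 0: 0.00504·97.2 - 0.419 = 0.0218P*, so P* = 0.0709/0.0218 = 3.25.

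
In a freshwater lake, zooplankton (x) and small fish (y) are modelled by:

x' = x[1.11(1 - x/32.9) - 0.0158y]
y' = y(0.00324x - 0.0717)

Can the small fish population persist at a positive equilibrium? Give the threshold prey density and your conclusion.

Threshold x = 22.1; K > 22.1, so yes, the predator persists.

The predator equation gives dy/dt > 0 only when x > 0.0717/0.00324 = 22.1.
Without the predator, x → K = 32.9. Since 32.9 > 22.1, the predator can invade and persist.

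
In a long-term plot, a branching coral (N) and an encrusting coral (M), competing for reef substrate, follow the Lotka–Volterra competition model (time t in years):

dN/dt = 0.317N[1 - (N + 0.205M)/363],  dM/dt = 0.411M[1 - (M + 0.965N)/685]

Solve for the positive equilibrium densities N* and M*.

N* ≈ 277, M* ≈ 417

Setting both brackets to zero gives the nullclines N + 0.205M = 363 and 0.965N + M = 685.
Substituting M = 685 - 0.965N into the first: N(1 - 0.205·0.965) = 363 - 0.205·685.
So N* = 223/0.802 = 277, and then M* = 685 - 0.965·277 = 417.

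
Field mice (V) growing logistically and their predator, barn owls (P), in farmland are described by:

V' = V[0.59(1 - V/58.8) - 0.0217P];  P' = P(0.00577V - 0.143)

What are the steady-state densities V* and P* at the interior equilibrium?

From dP/dt = 0 with P > 0: 0.00577V* = 0.143, so V* = 24.8.
Substitute into dV/dt = 0: 0.59(1 - 24.8/58.8) = 0.0217P*.
The bracket is 0.579, giving P* = 0.341/0.0217 = 15.7.

V* ≈ 24.8, P* ≈ 15.7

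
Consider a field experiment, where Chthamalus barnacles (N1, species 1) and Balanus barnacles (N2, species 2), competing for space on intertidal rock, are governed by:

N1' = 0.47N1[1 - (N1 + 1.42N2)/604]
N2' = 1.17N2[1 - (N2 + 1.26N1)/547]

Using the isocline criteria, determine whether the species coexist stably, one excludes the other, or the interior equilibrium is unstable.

Compare the nullcline intercepts: K1/α12 = 604/1.42 = 425 < K2 = 547; K2/α21 = 547/1.26 = 434 < K1 = 604.
Since both are reversed, neither can invade when rare; the interior point is a saddle.

unstable coexistence (outcome depends on initial conditions)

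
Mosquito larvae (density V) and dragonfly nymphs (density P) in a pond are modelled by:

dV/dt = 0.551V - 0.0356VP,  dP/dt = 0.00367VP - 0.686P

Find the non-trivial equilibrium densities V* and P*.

V* ≈ 187, P* ≈ 15.5

Set dP/dt = 0 with P > 0: 0.00367V - 0.686 = 0, so V* = 0.686/0.00367 = 187.
Set dV/dt = 0 with V > 0: 0.551 - 0.0356P = 0, so P* = 0.551/0.0356 = 15.5.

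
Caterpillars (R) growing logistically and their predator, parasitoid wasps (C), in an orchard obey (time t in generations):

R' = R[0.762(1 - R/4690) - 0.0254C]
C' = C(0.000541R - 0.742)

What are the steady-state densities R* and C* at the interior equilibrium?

From dC/dt = 0 with C > 0: 0.000541R* = 0.742, so R* = 1370.
Substitute into dR/dt = 0: 0.762(1 - 1370/4690) = 0.0254C*.
The bracket is 0.708, giving C* = 0.539/0.0254 = 21.2.

R* ≈ 1370, C* ≈ 21.2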